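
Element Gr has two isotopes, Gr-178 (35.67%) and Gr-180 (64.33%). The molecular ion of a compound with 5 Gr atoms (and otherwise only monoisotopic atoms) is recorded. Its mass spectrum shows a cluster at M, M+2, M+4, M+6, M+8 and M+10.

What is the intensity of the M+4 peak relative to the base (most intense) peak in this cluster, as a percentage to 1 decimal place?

(0.3567 + 0.6433)^5 gives M 0.0058, M+2 0.0521, M+4 0.1878, M+6 0.3387, M+8 0.3054, M+10 0.1102; the largest is M+6.
P(M+6) = C(5,3) × 0.3567^2 × 0.6433^3 = 10 × 0.12723489 × 0.26621998 = 0.338725 (base)
P(M+4) = C(5,2) × 0.3567^3 × 0.6433^2 = 10 × 0.04538469 × 0.41383489 = 0.187818
Relative intensity = 0.187818 / 0.338725 × 100 = 55.4

55.4%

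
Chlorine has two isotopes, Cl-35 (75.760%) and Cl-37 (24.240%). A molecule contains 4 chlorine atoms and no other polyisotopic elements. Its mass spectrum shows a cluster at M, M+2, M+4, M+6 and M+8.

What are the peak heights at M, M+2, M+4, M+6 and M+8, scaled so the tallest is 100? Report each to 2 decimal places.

78.14 : 100.00 : 47.99 : 10.24 : 0.82

Each Cl atom is independently Cl-35 (p = 0.75760) or Cl-37 (q = 0.24240); the cluster is the binomial expansion (p + q)^4.
P(M) = 0.75760^4 = 0.329428
P(M+2) = 4 × 0.75760^3 × 0.24240^1 = 0.421612
P(M+4) = 6 × 0.75760^2 × 0.24240^2 = 0.202347
P(M+6) = 4 × 0.75760^1 × 0.24240^3 = 0.043162
P(M+8) = 0.24240^4 = 0.003452
The M+2 peak is largest (0.421612); scaling to 100 gives 78.14 : 100.00 : 47.99 : 10.24 : 0.82.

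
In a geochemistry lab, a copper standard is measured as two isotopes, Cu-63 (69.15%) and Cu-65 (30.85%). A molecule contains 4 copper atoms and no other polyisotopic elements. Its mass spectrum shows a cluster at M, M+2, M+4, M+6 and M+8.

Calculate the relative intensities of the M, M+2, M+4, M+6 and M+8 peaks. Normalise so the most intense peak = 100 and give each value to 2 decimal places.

Expanding (0.6915 + 0.3085)^4:
P(M) = 0.6915^4 = 0.228649
P(M+2) = 4 × 0.6915^3 × 0.3085^1 = 0.408030
P(M+4) = 6 × 0.6915^2 × 0.3085^2 = 0.273052
P(M+6) = 4 × 0.6915^1 × 0.3085^3 = 0.081212
P(M+8) = 0.3085^4 = 0.009058
The M+2 peak is largest (0.408030); scaling to 100 gives 56.04 : 100.00 : 66.92 : 19.90 : 2.22.

56.04 : 100.00 : 66.92 : 19.90 : 2.22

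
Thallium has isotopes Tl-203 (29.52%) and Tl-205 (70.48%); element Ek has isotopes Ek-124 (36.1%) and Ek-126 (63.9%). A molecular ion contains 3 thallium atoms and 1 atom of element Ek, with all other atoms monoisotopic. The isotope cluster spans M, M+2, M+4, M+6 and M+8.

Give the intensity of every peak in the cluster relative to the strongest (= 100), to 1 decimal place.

Thallium pattern (n=3): 0.02572463 : 0.18425524 : 0.43991564 : 0.35010449
Element Ek pattern (n=1): 0.3610 : 0.6390
Convolve the two distributions (both contribute in 2-u steps):
  M: 0.02572463×0.3610 = 0.009287
  M+2: 0.02572463×0.6390 + 0.18425524×0.3610 = 0.082954
  M+4: 0.18425524×0.6390 + 0.43991564×0.3610 = 0.276549
  M+6: 0.43991564×0.6390 + 0.35010449×0.3610 = 0.407494
  M+8: 0.35010449×0.6390 = 0.223717
Scale to base peak (0.407494) = 100: 2.3 : 20.4 : 67.9 : 100.0 : 54.9

2.3 : 20.4 : 67.9 : 100.0 : 54.9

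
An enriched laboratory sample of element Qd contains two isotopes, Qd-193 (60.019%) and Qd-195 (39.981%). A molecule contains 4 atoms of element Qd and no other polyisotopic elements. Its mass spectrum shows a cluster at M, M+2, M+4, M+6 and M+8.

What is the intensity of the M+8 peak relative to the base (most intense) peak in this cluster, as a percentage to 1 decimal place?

Term probabilities: M 0.1298, M+2 0.3458, M+4 0.3455, M+6 0.1534, M+8 0.0256. Base peak = M+2.
P(M+2) = C(4,1) × 0.60019^3 × 0.39981^1 = 4 × 0.21620526 × 0.39981 = 0.345764 (base)
P(M+8) = C(4,4) × 0.60019^0 × 0.39981^4 = 1 × 1.0000 × 0.02555139 = 0.025551
Relative intensity = 0.025551 / 0.345764 × 100 = 7.4

7.4%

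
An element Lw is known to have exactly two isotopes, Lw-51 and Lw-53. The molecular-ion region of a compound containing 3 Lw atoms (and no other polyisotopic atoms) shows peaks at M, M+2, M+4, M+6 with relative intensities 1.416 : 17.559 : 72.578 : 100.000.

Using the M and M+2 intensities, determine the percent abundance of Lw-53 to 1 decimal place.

Let p = fractional abundance of Lw-51. I(M+2)/I(M) = [C(3,1)·p^2·(1−p)] / p^3 = 3·(1−p)/p = 17.559/1.416 = 12.4004
(1−p)/p = 12.4004/3 = 4.1335  ⇒  p = 1/(1 + 4.1335) = 0.1948
Lw-51: 19.5%, Lw-53: 80.5%.

80.5%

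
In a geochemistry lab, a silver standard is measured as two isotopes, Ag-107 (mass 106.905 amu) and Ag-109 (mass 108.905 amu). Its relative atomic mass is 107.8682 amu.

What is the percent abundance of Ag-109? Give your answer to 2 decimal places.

48.16%

With x = fraction of Ag-107 (so Ag-109 is 1 − x):
106.905·x + 108.905·(1 − x) = 107.8682
(106.905 − 108.905)·x = 107.8682 − 108.905
x = -1.0368 / -2.000 = 0.51840 → 51.84% Ag-107, 48.16% Ag-109.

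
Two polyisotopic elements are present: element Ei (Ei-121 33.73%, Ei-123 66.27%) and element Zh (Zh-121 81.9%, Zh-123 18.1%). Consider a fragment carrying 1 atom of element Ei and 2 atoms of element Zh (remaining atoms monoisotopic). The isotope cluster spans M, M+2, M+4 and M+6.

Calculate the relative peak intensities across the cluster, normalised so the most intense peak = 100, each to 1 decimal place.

41.6 : 100.0 : 38.1 : 4.0

Element Ei pattern (n=1): 0.3373 : 0.6627
Element Zh pattern (n=2): 0.670761 : 0.296478 : 0.032761
Convolve the two distributions (both contribute in 2-u steps):
  M: 0.3373×0.670761 = 0.226248
  M+2: 0.3373×0.296478 + 0.6627×0.670761 = 0.544515
  M+4: 0.3373×0.032761 + 0.6627×0.296478 = 0.207526
  M+6: 0.6627×0.032761 = 0.021711
Scale to base peak (0.544515) = 100: 41.6 : 100.0 : 38.1 : 4.0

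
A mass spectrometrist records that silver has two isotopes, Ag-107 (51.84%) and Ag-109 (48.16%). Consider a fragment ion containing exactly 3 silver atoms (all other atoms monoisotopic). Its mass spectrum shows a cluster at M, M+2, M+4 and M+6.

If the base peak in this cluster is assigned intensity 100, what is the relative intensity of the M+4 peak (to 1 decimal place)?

92.9

Binomial terms of (0.5184 + 0.4816)^3: M 0.1393, M+2 0.3883, M+4 0.3607, M+6 0.1117 → M+2 is the base peak.
P(M+2) = C(3,1) × 0.5184^2 × 0.4816^1 = 3 × 0.26873856 × 0.4816 = 0.388273 (base)
P(M+4) = C(3,2) × 0.5184^1 × 0.4816^2 = 3 × 0.5184 × 0.23193856 = 0.360711
Relative intensity = 0.360711 / 0.388273 × 100 = 92.9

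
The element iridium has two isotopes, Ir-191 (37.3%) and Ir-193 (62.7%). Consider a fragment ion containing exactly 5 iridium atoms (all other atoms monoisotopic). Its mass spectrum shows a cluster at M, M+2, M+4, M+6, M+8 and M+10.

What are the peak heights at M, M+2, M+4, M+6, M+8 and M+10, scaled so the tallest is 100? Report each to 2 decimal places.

2.11 : 17.70 : 59.49 : 100.00 : 84.05 : 28.26

Each Ir atom is independently Ir-191 (p = 0.373) or Ir-193 (q = 0.627); the cluster is the binomial expansion (p + q)^5.
P(M) = 0.373^5 = 0.007220
P(M+2) = 5 × 0.373^4 × 0.627^1 = 0.060684
P(M+4) = 10 × 0.373^3 × 0.627^2 = 0.204015
P(M+6) = 10 × 0.373^2 × 0.627^3 = 0.342942
P(M+8) = 5 × 0.373^1 × 0.627^4 = 0.288237
P(M+10) = 0.627^5 = 0.096903
The M+6 peak is largest (0.342942); scaling to 100 gives 2.11 : 17.70 : 59.49 : 100.00 : 84.05 : 28.26.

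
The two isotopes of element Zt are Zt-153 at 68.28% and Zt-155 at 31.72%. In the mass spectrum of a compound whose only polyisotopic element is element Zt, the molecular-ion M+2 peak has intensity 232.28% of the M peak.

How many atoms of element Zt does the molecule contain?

With n Zt atoms, P(M+2)/P(M) = C(n,1)·p^(n−1)q / p^n = n·q/p = n · 0.3172/0.6828.
n = 2.3228 × 0.6828/0.3172 = 5.00 ≈ 5

5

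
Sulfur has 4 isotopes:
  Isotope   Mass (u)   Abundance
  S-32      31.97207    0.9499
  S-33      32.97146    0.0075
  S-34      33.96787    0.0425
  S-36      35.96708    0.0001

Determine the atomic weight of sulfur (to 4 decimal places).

Average mass = Σ (abundance × isotope mass) = 0.9499 × 31.97207 + 0.0075 × 32.97146 + 0.0425 × 33.96787 + 0.0001 × 35.96708
= 30.370269 + 0.247286 + 1.443634 + 0.003597 = 32.064786 u

32.0648 u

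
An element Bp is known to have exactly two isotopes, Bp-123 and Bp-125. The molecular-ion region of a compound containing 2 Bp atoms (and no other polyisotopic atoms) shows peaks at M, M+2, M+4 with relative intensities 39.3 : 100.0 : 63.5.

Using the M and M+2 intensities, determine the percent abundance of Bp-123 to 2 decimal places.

If p is the fraction of Bp that is Bp-123, then I(M+2)/I(M) = [C(2,1)·p^1·(1−p)] / p^2 = 2·(1−p)/p = 100.0/39.3 = 2.5445
(1−p)/p = 2.5445/2 = 1.2723  ⇒  p = 1/(1 + 1.2723) = 0.4401
Bp-123: 44.01%, Bp-125: 55.99%.

44.01%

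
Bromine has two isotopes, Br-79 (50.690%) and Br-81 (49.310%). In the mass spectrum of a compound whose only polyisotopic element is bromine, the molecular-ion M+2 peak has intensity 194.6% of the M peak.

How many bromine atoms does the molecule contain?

2

With n Br atoms, P(M+2)/P(M) = C(n,1)·p^(n−1)q / p^n = n·q/p = n · 0.49310/0.50690.
n = 1.946 × 0.50690/0.49310 = 2.00 ≈ 2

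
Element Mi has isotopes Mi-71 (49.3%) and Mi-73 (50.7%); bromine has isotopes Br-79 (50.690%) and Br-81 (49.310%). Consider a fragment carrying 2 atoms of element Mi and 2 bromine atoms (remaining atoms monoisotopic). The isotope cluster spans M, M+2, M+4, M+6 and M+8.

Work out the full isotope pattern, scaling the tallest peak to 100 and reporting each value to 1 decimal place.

16.7 : 66.6 : 100.0 : 66.7 : 16.7

Element Mi pattern (n=2): 0.243049 : 0.499902 : 0.257049
Bromine pattern (n=2): 0.25694761 : 0.49990478 : 0.24314761
Convolve the two distributions (both contribute in 2-u steps):
  M: 0.243049×0.25694761 = 0.062451
  M+2: 0.243049×0.49990478 + 0.499902×0.25694761 = 0.249950
  M+4: 0.243049×0.24314761 + 0.499902×0.49990478 + 0.257049×0.25694761 = 0.375048
  M+6: 0.499902×0.24314761 + 0.257049×0.49990478 = 0.250050
  M+8: 0.257049×0.24314761 = 0.062501
Scale to base peak (0.375048) = 100: 16.7 : 66.6 : 100.0 : 66.7 : 16.7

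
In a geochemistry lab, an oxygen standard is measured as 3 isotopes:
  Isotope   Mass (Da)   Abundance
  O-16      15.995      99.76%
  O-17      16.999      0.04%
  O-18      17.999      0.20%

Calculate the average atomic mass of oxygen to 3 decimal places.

Weight each isotope mass by its fractional abundance: 0.9976 × 15.995 + 0.0004 × 16.999 + 0.0020 × 17.999
= 15.9566 + 0.0068 + 0.0360 = 15.9994 Da

15.999 Da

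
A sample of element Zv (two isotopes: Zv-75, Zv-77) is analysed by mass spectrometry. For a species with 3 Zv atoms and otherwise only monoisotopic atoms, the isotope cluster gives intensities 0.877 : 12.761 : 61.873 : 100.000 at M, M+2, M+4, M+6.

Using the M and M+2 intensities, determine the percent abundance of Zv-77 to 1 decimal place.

Write p for the Zv-75 fraction. I(M+2)/I(M) = [C(3,1)·p^2·(1−p)] / p^3 = 3·(1−p)/p = 12.761/0.877 = 14.5507
(1−p)/p = 14.5507/3 = 4.8502  ⇒  p = 1/(1 + 4.8502) = 0.1709
Zv-75: 17.1%, Zv-77: 82.9%.

82.9%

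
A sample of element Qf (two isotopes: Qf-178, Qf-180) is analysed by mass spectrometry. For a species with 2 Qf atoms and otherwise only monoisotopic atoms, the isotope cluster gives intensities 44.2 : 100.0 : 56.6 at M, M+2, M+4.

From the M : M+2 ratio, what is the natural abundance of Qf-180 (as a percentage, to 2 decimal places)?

Let p = fractional abundance of Qf-178. I(M+2)/I(M) = [C(2,1)·p^1·(1−p)] / p^2 = 2·(1−p)/p = 100.0/44.2 = 2.2624
(1−p)/p = 2.2624/2 = 1.1312  ⇒  p = 1/(1 + 1.1312) = 0.4692
Qf-178: 46.92%, Qf-180: 53.08%.

53.08%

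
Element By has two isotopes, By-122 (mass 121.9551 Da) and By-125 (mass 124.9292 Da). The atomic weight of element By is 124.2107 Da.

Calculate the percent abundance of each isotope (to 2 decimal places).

By-122: 24.16%, By-125: 75.84%

Let x be the fractional abundance of By-122; then By-125 has abundance 1 − x.
121.9551·x + 124.9292·(1 − x) = 124.2107
(121.9551 − 124.9292)·x = 124.2107 − 124.9292
x = -0.7185 / -2.9741 = 0.24159 → 24.16% By-122, 75.84% By-125.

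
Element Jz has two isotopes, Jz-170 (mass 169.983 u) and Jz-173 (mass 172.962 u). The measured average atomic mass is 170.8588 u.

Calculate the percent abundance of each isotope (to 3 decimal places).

Writing the weighted mean with unknown fraction x of Jz-170:
169.983·x + 172.962·(1 − x) = 170.8588
(169.983 − 172.962)·x = 170.8588 − 172.962
x = -2.1032 / -2.979 = 0.70601 → 70.601% Jz-170, 29.399% Jz-173.

Jz-170: 70.601%, Jz-173: 29.399%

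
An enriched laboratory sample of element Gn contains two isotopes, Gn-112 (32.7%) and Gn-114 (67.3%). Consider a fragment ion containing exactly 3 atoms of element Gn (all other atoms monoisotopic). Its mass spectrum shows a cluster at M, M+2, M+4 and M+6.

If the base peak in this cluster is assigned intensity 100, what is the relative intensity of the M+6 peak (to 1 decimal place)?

Term probabilities: M 0.0350, M+2 0.2159, M+4 0.4443, M+6 0.3048. Base peak = M+4.
P(M+4) = C(3,2) × 0.327^1 × 0.673^2 = 3 × 0.3270 × 0.452929 = 0.444323 (base)
P(M+6) = C(3,3) × 0.327^0 × 0.673^3 = 1 × 1.0000 × 0.30482122 = 0.304821
Relative intensity = 0.304821 / 0.444323 × 100 = 68.6

68.6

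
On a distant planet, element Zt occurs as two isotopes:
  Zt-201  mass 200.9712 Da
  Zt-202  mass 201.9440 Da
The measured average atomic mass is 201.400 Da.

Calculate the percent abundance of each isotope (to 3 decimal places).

Zt-201: 55.921%, Zt-202: 44.079%

Let x be the fractional abundance of Zt-201; then Zt-202 has abundance 1 − x.
200.9712·x + 201.9440·(1 − x) = 201.400
(200.9712 − 201.9440)·x = 201.400 − 201.9440
x = -0.5440 / -0.9728 = 0.55921 → 55.921% Zt-201, 44.079% Zt-202.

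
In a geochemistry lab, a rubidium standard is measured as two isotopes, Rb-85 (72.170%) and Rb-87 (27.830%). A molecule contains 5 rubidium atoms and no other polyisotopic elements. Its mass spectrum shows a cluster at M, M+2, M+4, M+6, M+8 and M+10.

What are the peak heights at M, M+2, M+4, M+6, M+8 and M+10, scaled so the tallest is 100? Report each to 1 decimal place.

Expanding (0.72170 + 0.27830)^5:
P(M) = 0.72170^5 = 0.195787
P(M+2) = 5 × 0.72170^4 × 0.27830^1 = 0.377494
P(M+4) = 10 × 0.72170^3 × 0.27830^2 = 0.291136
P(M+6) = 10 × 0.72170^2 × 0.27830^3 = 0.112267
P(M+8) = 5 × 0.72170^1 × 0.27830^4 = 0.021646
P(M+10) = 0.27830^5 = 0.001669
The M+2 peak is largest (0.377494); scaling to 100 gives 51.9 : 100.0 : 77.1 : 29.7 : 5.7 : 0.4.

51.9 : 100.0 : 77.1 : 29.7 : 5.7 : 0.4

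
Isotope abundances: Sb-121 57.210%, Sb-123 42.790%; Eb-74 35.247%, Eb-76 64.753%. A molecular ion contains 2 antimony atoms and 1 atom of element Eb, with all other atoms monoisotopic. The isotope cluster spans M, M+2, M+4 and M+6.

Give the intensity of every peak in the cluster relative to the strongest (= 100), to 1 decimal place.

30.0 : 100.0 : 99.2 : 30.8

Antimony pattern (n=2): 0.32729841 : 0.48960318 : 0.18309841
Element Eb pattern (n=1): 0.35247 : 0.64753
Convolve the two distributions (both contribute in 2-u steps):
  M: 0.32729841×0.35247 = 0.115363
  M+2: 0.32729841×0.64753 + 0.48960318×0.35247 = 0.384506
  M+4: 0.48960318×0.64753 + 0.18309841×0.35247 = 0.381569
  M+6: 0.18309841×0.64753 = 0.118562
Scale to base peak (0.384506) = 100: 30.0 : 100.0 : 99.2 : 30.8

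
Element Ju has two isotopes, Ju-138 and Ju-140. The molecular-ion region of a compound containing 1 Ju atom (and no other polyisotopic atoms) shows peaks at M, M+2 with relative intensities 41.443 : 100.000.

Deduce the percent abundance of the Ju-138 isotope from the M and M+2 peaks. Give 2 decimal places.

29.30%

If p is the fraction of Ju that is Ju-138, then I(M+2)/I(M) = [C(1,1)·p^0·(1−p)] / p^1 = 1·(1−p)/p = 100.000/41.443 = 2.4130
(1−p)/p = 2.4130/1 = 2.4130  ⇒  p = 1/(1 + 2.4130) = 0.2930
Ju-138: 29.30%, Ju-140: 70.70%.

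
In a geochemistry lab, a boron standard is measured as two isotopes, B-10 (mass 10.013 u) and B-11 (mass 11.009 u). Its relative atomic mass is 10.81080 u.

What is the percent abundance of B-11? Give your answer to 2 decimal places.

Let x be the fractional abundance of B-10; then B-11 has abundance 1 − x.
10.013·x + 11.009·(1 − x) = 10.81080
(10.013 − 11.009)·x = 10.81080 − 11.009
x = -0.19820 / -0.996 = 0.19900 → 19.90% B-10, 80.10% B-11.

80.10%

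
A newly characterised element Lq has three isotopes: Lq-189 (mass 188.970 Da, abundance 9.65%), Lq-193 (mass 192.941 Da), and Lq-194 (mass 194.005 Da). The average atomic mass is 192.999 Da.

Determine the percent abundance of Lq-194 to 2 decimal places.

Let x and y be the fractions of Lq-193 and Lq-194. Then x + y = 1 − 0.0965 = 0.9035 and 192.941x + 194.005y = 192.999 − 0.0965×188.970 = 174.763395.
Substituting: 192.941x + 194.005(0.9035 − x) = 174.763395
(192.941 − 194.005)x = -0.5201225  ⇒  x = 0.48884, y = 0.41466
Lq-193: 48.88%, Lq-194: 41.47%.

41.47%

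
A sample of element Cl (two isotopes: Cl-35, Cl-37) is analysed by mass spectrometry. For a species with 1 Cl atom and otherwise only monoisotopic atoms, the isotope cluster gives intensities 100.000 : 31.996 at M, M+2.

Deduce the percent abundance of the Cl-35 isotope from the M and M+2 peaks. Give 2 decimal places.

Write p for the Cl-35 fraction. I(M+2)/I(M) = [C(1,1)·p^0·(1−p)] / p^1 = 1·(1−p)/p = 31.996/100.000 = 0.3200
(1−p)/p = 0.3200/1 = 0.3200  ⇒  p = 1/(1 + 0.3200) = 0.7576
Cl-35: 75.76%, Cl-37: 24.24%.

75.76%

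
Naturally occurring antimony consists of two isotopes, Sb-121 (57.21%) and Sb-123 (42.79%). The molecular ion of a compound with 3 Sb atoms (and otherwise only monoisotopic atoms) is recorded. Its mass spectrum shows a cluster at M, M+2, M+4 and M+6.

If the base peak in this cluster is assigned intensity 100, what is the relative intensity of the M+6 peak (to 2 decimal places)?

Term probabilities: M 0.1872, M+2 0.4202, M+4 0.3143, M+6 0.0783. Base peak = M+2.
P(M+2) = C(3,1) × 0.5721^2 × 0.4279^1 = 3 × 0.32729841 × 0.4279 = 0.420153 (base)
P(M+6) = C(3,3) × 0.5721^0 × 0.4279^3 = 1 × 1.0000 × 0.07834781 = 0.078348
Relative intensity = 0.078348 / 0.420153 × 100 = 18.65

18.65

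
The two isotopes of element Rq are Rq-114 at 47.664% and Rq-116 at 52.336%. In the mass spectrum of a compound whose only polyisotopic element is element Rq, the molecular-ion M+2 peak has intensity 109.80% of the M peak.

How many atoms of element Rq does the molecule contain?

1

With n Rq atoms, P(M+2)/P(M) = C(n,1)·p^(n−1)q / p^n = n·q/p = n · 0.52336/0.47664.
n = 1.0980 × 0.47664/0.52336 = 1.00 ≈ 1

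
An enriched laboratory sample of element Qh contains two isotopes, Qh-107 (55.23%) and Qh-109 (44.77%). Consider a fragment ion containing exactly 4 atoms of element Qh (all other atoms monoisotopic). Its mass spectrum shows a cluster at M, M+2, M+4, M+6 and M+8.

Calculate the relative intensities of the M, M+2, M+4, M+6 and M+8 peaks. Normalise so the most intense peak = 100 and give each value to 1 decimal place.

The 4 Qh atoms are independent, so intensities follow the terms of (0.5523 + 0.4477)^4.
P(M) = 0.5523^4 = 0.093047
P(M+2) = 4 × 0.5523^3 × 0.4477^1 = 0.301698
P(M+4) = 6 × 0.5523^2 × 0.4477^2 = 0.366839
P(M+6) = 4 × 0.5523^1 × 0.4477^3 = 0.198242
P(M+8) = 0.4477^4 = 0.040174
The M+4 peak is largest (0.366839); scaling to 100 gives 25.4 : 82.2 : 100.0 : 54.0 : 11.0.

25.4 : 82.2 : 100.0 : 54.0 : 11.0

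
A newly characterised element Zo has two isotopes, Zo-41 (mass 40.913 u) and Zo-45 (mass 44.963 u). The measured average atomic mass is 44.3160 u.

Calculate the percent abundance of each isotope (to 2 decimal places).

Writing the weighted mean with unknown fraction x of Zo-41:
40.913·x + 44.963·(1 − x) = 44.3160
(40.913 − 44.963)·x = 44.3160 − 44.963
x = -0.6470 / -4.050 = 0.15975 → 15.98% Zo-41, 84.02% Zo-45.

Zo-41: 15.98%, Zo-45: 84.02%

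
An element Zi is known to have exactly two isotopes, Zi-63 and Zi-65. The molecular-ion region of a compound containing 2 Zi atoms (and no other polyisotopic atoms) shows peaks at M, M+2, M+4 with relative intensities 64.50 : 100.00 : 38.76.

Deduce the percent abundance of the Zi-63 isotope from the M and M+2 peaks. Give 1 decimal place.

56.3%

If p is the fraction of Zi that is Zi-63, then I(M+2)/I(M) = [C(2,1)·p^1·(1−p)] / p^2 = 2·(1−p)/p = 100.00/64.50 = 1.5504
(1−p)/p = 1.5504/2 = 0.7752  ⇒  p = 1/(1 + 0.7752) = 0.5633
Zi-63: 56.3%, Zi-65: 43.7%.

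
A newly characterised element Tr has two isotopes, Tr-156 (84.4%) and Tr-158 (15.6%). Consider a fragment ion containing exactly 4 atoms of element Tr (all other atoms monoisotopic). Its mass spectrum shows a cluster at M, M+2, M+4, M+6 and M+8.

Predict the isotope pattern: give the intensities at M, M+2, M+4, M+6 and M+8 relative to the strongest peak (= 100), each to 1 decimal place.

The 4 Tr atoms are independent, so intensities follow the terms of (0.844 + 0.156)^4.
P(M) = 0.844^4 = 0.507423
P(M+2) = 4 × 0.844^3 × 0.156^1 = 0.375156
P(M+4) = 6 × 0.844^2 × 0.156^2 = 0.104012
P(M+6) = 4 × 0.844^1 × 0.156^3 = 0.012817
P(M+8) = 0.156^4 = 0.000592
The M peak is largest (0.507423); scaling to 100 gives 100.0 : 73.9 : 20.5 : 2.5 : 0.1.

100.0 : 73.9 : 20.5 : 2.5 : 0.1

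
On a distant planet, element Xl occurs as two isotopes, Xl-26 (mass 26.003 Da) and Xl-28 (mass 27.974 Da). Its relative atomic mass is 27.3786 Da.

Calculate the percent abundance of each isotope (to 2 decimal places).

Let x be the fractional abundance of Xl-26; then Xl-28 has abundance 1 − x.
26.003·x + 27.974·(1 − x) = 27.3786
(26.003 − 27.974)·x = 27.3786 − 27.974
x = -0.5954 / -1.971 = 0.30208 → 30.21% Xl-26, 69.79% Xl-28.

Xl-26: 30.21%, Xl-28: 69.79%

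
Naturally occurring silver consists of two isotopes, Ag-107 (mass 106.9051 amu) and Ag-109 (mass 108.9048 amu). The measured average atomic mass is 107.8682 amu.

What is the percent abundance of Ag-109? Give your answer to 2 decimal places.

Writing the weighted mean with unknown fraction x of Ag-107:
106.9051·x + 108.9048·(1 − x) = 107.8682
(106.9051 − 108.9048)·x = 107.8682 − 108.9048
x = -1.0366 / -1.9997 = 0.51838 → 51.84% Ag-107, 48.16% Ag-109.

48.16%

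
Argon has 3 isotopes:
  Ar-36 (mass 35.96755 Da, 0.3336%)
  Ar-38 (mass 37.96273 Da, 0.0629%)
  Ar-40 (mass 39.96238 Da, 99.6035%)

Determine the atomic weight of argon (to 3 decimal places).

Average mass = Σ (abundance × isotope mass) = 0.003336 × 35.96755 + 0.000629 × 37.96273 + 0.996035 × 39.96238
= 0.119988 + 0.023879 + 39.803929 = 39.947796 Da

39.948 Da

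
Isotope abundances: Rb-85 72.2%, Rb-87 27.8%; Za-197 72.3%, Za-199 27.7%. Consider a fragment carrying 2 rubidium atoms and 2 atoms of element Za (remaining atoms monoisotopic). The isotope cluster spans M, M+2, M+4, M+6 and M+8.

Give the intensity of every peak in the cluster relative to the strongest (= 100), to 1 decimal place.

Rubidium pattern (n=2): 0.521284 : 0.401432 : 0.077284
Element Za pattern (n=2): 0.522729 : 0.400542 : 0.076729
Convolve the two distributions (both contribute in 2-u steps):
  M: 0.521284×0.522729 = 0.272490
  M+2: 0.521284×0.400542 + 0.401432×0.522729 = 0.418636
  M+4: 0.521284×0.076729 + 0.401432×0.400542 + 0.077284×0.522729 = 0.241187
  M+6: 0.401432×0.076729 + 0.077284×0.400542 = 0.061757
  M+8: 0.077284×0.076729 = 0.005930
Scale to base peak (0.418636) = 100: 65.1 : 100.0 : 57.6 : 14.8 : 1.4

65.1 : 100.0 : 57.6 : 14.8 : 1.4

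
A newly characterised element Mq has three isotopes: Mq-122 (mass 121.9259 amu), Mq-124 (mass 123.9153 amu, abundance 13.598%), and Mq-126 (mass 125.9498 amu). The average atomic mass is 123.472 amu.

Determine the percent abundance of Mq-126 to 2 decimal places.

31.70%

Let x and y be the fractions of Mq-122 and Mq-126. Then x + y = 1 − 0.13598 = 0.86402 and 121.9259x + 125.9498y = 123.472 − 0.13598×123.9153 = 106.621997506.
Substituting: 121.9259x + 125.9498(0.86402 − x) = 106.621997506
(121.9259 − 125.9498)x = -2.20114869  ⇒  x = 0.54702, y = 0.31700
Mq-122: 54.70%, Mq-126: 31.70%.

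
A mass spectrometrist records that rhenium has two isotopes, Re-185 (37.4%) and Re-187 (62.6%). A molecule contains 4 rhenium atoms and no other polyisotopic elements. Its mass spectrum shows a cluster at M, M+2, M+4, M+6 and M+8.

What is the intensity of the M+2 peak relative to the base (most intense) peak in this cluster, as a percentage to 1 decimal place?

Term probabilities: M 0.0196, M+2 0.1310, M+4 0.3289, M+6 0.3670, M+8 0.1536. Base peak = M+6.
P(M+6) = C(4,3) × 0.374^1 × 0.626^3 = 4 × 0.3740 × 0.24531438 = 0.366990 (base)
P(M+2) = C(4,1) × 0.374^3 × 0.626^1 = 4 × 0.05231362 × 0.6260 = 0.130993
Relative intensity = 0.130993 / 0.366990 × 100 = 35.7

35.7%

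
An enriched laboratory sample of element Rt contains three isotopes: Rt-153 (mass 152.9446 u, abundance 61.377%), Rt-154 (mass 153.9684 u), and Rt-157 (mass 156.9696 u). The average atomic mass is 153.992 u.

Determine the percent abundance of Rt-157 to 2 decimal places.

21.72%

The remaining 38.623% is split between Rt-154 (fraction x) and Rt-157 (fraction 0.38623 − x).
Substituting: 153.9684x + 156.9696(0.38623 − x) = 60.119192858
(153.9684 − 156.9696)x = -0.50717575  ⇒  x = 0.16899, y = 0.21724
Rt-154: 16.90%, Rt-157: 21.72%.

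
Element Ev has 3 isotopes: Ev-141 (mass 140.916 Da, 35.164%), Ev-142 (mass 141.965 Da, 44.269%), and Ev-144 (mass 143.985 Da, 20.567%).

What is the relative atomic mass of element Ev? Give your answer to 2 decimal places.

142.01 Da

Average mass = Σ (abundance × isotope mass) = 0.35164 × 140.916 + 0.44269 × 141.965 + 0.20567 × 143.985
= 49.5517 + 62.8465 + 29.6134 = 142.0116 Da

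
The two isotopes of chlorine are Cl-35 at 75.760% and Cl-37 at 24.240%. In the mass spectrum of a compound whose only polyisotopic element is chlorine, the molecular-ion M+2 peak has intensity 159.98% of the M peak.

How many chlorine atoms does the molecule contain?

The M+2/M ratio from n Cl atoms is n · q/p = n · 0.24240/0.75760.
n = 1.5998 × 0.75760/0.24240 = 5.00 ≈ 5

5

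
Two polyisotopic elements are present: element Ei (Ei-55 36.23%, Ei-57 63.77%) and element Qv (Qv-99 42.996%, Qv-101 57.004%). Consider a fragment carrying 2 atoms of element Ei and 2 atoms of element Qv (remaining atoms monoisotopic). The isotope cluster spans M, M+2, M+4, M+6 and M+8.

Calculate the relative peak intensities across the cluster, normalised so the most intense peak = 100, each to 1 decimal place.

6.9 : 42.9 : 98.5 : 100.0 : 37.8

Element Ei pattern (n=2): 0.13126129 : 0.46207742 : 0.40666129
Element Qv pattern (n=2): 0.1848656 : 0.4901888 : 0.3249456
Convolve the two distributions (both contribute in 2-u steps):
  M: 0.13126129×0.1848656 = 0.024266
  M+2: 0.13126129×0.4901888 + 0.46207742×0.1848656 = 0.149765
  M+4: 0.13126129×0.3249456 + 0.46207742×0.4901888 + 0.40666129×0.1848656 = 0.344336
  M+6: 0.46207742×0.3249456 + 0.40666129×0.4901888 = 0.349491
  M+8: 0.40666129×0.3249456 = 0.132143
Scale to base peak (0.349491) = 100: 6.9 : 42.9 : 98.5 : 100.0 : 37.8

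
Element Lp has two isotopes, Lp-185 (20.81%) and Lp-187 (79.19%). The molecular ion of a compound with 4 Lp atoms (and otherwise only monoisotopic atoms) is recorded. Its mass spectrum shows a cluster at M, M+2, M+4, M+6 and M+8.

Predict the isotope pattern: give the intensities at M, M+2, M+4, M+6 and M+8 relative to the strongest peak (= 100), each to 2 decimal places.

The 4 Lp atoms are independent, so intensities follow the terms of (0.2081 + 0.7919)^4.
P(M) = 0.2081^4 = 0.001875
P(M+2) = 4 × 0.2081^3 × 0.7919^1 = 0.028546
P(M+4) = 6 × 0.2081^2 × 0.7919^2 = 0.162943
P(M+6) = 4 × 0.2081^1 × 0.7919^3 = 0.413374
P(M+8) = 0.7919^4 = 0.393261
The M+6 peak is largest (0.413374); scaling to 100 gives 0.45 : 6.91 : 39.42 : 100.00 : 95.13.

0.45 : 6.91 : 39.42 : 100.00 : 95.13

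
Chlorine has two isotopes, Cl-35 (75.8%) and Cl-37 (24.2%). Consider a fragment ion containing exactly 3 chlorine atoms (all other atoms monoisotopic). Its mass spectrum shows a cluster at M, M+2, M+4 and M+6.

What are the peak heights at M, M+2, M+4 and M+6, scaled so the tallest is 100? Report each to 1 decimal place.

100.0 : 95.8 : 30.6 : 3.3

The 3 Cl atoms are independent, so intensities follow the terms of (0.758 + 0.242)^3.
P(M) = 0.758^3 = 0.435520
P(M+2) = 3 × 0.758^2 × 0.242^1 = 0.417133
P(M+4) = 3 × 0.758^1 × 0.242^2 = 0.133175
P(M+6) = 0.242^3 = 0.014172
The M peak is largest (0.435520); scaling to 100 gives 100.0 : 95.8 : 30.6 : 3.3.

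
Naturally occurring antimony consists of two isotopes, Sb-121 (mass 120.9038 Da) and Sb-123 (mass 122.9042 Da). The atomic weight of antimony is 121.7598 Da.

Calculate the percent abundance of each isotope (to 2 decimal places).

Sb-121: 57.21%, Sb-123: 42.79%

Writing the weighted mean with unknown fraction x of Sb-121:
120.9038·x + 122.9042·(1 − x) = 121.7598
(120.9038 − 122.9042)·x = 121.7598 − 122.9042
x = -1.1444 / -2.0004 = 0.57209 → 57.21% Sb-121, 42.79% Sb-123.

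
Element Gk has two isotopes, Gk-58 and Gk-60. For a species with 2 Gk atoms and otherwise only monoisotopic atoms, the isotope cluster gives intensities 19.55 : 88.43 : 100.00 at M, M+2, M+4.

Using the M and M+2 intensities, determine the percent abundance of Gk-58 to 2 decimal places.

30.66%

Write p for the Gk-58 fraction. I(M+2)/I(M) = [C(2,1)·p^1·(1−p)] / p^2 = 2·(1−p)/p = 88.43/19.55 = 4.5233
(1−p)/p = 4.5233/2 = 2.2616  ⇒  p = 1/(1 + 2.2616) = 0.3066
Gk-58: 30.66%, Gk-60: 69.34%.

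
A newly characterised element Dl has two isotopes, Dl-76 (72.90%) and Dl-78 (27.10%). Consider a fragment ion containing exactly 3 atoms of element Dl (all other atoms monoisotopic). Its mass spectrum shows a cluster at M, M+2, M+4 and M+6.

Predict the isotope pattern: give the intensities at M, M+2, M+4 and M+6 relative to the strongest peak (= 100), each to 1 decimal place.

Expanding (0.7290 + 0.2710)^3:
P(M) = 0.7290^3 = 0.387420
P(M+2) = 3 × 0.7290^2 × 0.2710^1 = 0.432062
P(M+4) = 3 × 0.7290^1 × 0.2710^2 = 0.160615
P(M+6) = 0.2710^3 = 0.019903
The M+2 peak is largest (0.432062); scaling to 100 gives 89.7 : 100.0 : 37.2 : 4.6.

89.7 : 100.0 : 37.2 : 4.6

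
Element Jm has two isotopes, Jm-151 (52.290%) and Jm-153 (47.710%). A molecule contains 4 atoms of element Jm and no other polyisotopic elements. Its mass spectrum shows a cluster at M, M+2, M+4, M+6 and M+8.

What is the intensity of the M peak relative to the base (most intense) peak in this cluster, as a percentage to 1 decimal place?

(0.52290 + 0.47710)^4 gives M 0.0748, M+2 0.2729, M+4 0.3734, M+6 0.2271, M+8 0.0518; the largest is M+4.
P(M+4) = C(4,2) × 0.52290^2 × 0.47710^2 = 6 × 0.27342441 × 0.22762441 = 0.373428 (base)
P(M) = C(4,0) × 0.52290^4 × 0.47710^0 = 1 × 0.07476091 × 1.0000 = 0.074761
Relative intensity = 0.074761 / 0.373428 × 100 = 20.0

20.0%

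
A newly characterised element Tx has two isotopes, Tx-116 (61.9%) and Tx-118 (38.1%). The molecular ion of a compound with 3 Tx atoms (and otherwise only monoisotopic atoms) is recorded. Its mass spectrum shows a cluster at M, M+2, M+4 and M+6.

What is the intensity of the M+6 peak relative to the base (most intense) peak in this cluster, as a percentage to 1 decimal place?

12.6%

Term probabilities: M 0.2372, M+2 0.4380, M+4 0.2696, M+6 0.0553. Base peak = M+2.
P(M+2) = C(3,1) × 0.619^2 × 0.381^1 = 3 × 0.383161 × 0.3810 = 0.437953 (base)
P(M+6) = C(3,3) × 0.619^0 × 0.381^3 = 1 × 1.0000 × 0.05530634 = 0.055306
Relative intensity = 0.055306 / 0.437953 × 100 = 12.6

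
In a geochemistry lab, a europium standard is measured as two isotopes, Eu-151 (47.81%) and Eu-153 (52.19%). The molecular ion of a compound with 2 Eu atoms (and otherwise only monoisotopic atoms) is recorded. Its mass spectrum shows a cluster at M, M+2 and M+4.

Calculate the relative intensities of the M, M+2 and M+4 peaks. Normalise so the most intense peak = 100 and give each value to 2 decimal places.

45.80 : 100.00 : 54.58

Expanding (0.4781 + 0.5219)^2:
P(M) = 0.4781^2 = 0.228580
P(M+2) = 2 × 0.4781^1 × 0.5219^1 = 0.499041
P(M+4) = 0.5219^2 = 0.272380
The M+2 peak is largest (0.499041); scaling to 100 gives 45.80 : 100.00 : 54.58.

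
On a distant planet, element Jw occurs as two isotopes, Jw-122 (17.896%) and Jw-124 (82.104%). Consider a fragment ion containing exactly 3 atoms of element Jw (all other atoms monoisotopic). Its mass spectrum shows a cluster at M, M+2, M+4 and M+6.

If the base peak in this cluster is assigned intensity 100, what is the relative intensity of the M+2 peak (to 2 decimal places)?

14.25

Binomial terms of (0.17896 + 0.82104)^3: M 0.0057, M+2 0.0789, M+4 0.3619, M+6 0.5535 → M+6 is the base peak.
P(M+6) = C(3,3) × 0.17896^0 × 0.82104^3 = 1 × 1.0000 × 0.55346855 = 0.553469 (base)
P(M+2) = C(3,1) × 0.17896^2 × 0.82104^1 = 3 × 0.03202668 × 0.82104 = 0.078886
Relative intensity = 0.078886 / 0.553469 × 100 = 14.25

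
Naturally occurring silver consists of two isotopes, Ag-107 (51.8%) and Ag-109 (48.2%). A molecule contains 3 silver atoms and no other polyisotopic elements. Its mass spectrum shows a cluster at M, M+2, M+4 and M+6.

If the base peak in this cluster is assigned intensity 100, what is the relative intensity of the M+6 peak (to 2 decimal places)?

28.86

(0.518 + 0.482)^3 gives M 0.1390, M+2 0.3880, M+4 0.3610, M+6 0.1120; the largest is M+2.
P(M+2) = C(3,1) × 0.518^2 × 0.482^1 = 3 × 0.268324 × 0.4820 = 0.387997 (base)
P(M+6) = C(3,3) × 0.518^0 × 0.482^3 = 1 × 1.0000 × 0.11198017 = 0.111980
Relative intensity = 0.111980 / 0.387997 × 100 = 28.86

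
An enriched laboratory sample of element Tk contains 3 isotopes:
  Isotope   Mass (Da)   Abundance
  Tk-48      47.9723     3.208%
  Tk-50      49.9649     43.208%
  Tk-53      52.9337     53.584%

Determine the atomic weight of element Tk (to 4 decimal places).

51.4918 Da

Average mass = Σ (abundance × isotope mass) = 0.03208 × 47.9723 + 0.43208 × 49.9649 + 0.53584 × 52.9337
= 1.53895 + 21.58883 + 28.36399 = 51.49177 Da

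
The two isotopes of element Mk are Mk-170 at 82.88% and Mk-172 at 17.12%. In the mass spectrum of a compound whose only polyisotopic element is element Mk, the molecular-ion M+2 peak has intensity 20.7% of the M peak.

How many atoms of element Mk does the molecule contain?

1

The M+2/M ratio from n Mk atoms is n · q/p = n · 0.1712/0.8288.
n = 0.207 × 0.8288/0.1712 = 1.00 ≈ 1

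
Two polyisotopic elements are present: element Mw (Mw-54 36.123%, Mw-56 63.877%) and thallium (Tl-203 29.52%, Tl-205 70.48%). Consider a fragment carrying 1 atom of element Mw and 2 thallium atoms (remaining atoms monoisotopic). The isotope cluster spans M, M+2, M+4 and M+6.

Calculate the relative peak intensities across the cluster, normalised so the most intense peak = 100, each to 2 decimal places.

7.07 : 46.26 : 100.00 : 71.27

Element Mw pattern (n=1): 0.36123 : 0.63877
Thallium pattern (n=2): 0.08714304 : 0.41611392 : 0.49674304
Convolve the two distributions (both contribute in 2-u steps):
  M: 0.36123×0.08714304 = 0.031479
  M+2: 0.36123×0.41611392 + 0.63877×0.08714304 = 0.205977
  M+4: 0.36123×0.49674304 + 0.63877×0.41611392 = 0.445240
  M+6: 0.63877×0.49674304 = 0.317305
Scale to base peak (0.445240) = 100: 7.07 : 46.26 : 100.00 : 71.27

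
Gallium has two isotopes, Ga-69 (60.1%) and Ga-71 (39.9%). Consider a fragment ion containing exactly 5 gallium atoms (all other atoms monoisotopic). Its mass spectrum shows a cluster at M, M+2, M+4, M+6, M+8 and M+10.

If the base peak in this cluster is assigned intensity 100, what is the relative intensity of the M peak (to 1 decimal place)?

22.7

Binomial terms of (0.601 + 0.399)^5: M 0.0784, M+2 0.2603, M+4 0.3456, M+6 0.2294, M+8 0.0762, M+10 0.0101 → M+4 is the base peak.
P(M+4) = C(5,2) × 0.601^3 × 0.399^2 = 10 × 0.2170818 × 0.159201 = 0.345596 (base)
P(M) = C(5,0) × 0.601^5 × 0.399^0 = 1 × 0.07841016 × 1.0000 = 0.078410
Relative intensity = 0.078410 / 0.345596 × 100 = 22.7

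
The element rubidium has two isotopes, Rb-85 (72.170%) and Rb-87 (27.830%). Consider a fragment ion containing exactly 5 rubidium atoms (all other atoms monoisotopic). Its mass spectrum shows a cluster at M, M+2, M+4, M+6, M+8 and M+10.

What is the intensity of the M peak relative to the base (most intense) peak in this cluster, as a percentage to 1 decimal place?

Term probabilities: M 0.1958, M+2 0.3775, M+4 0.2911, M+6 0.1123, M+8 0.0216, M+10 0.0017. Base peak = M+2.
P(M+2) = C(5,1) × 0.72170^4 × 0.27830^1 = 5 × 0.27128565 × 0.2783 = 0.377494 (base)
P(M) = C(5,0) × 0.72170^5 × 0.27830^0 = 1 × 0.19578685 × 1.0000 = 0.195787
Relative intensity = 0.195787 / 0.377494 × 100 = 51.9

51.9%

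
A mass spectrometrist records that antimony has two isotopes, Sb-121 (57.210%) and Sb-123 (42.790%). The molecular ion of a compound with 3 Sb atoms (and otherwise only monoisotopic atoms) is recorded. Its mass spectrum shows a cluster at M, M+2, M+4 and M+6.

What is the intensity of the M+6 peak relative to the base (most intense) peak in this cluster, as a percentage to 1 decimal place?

18.6%

(0.57210 + 0.42790)^3 gives M 0.1872, M+2 0.4202, M+4 0.3143, M+6 0.0783; the largest is M+2.
P(M+2) = C(3,1) × 0.57210^2 × 0.42790^1 = 3 × 0.32729841 × 0.4279 = 0.420153 (base)
P(M+6) = C(3,3) × 0.57210^0 × 0.42790^3 = 1 × 1.0000 × 0.07834781 = 0.078348
Relative intensity = 0.078348 / 0.420153 × 100 = 18.6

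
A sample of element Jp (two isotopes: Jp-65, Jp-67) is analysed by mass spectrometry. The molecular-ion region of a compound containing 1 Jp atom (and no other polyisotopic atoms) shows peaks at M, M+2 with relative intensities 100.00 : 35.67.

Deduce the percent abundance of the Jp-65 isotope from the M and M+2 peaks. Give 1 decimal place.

Write p for the Jp-65 fraction. I(M+2)/I(M) = [C(1,1)·p^0·(1−p)] / p^1 = 1·(1−p)/p = 35.67/100.00 = 0.3567
(1−p)/p = 0.3567/1 = 0.3567  ⇒  p = 1/(1 + 0.3567) = 0.7371
Jp-65: 73.7%, Jp-67: 26.3%.

73.7%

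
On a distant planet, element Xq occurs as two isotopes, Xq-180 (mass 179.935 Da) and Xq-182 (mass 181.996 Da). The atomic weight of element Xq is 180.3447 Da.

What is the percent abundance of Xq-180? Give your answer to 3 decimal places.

80.121%

With x = fraction of Xq-180 (so Xq-182 is 1 − x):
179.935·x + 181.996·(1 − x) = 180.3447
(179.935 − 181.996)·x = 180.3447 − 181.996
x = -1.6513 / -2.061 = 0.80121 → 80.121% Xq-180, 19.879% Xq-182.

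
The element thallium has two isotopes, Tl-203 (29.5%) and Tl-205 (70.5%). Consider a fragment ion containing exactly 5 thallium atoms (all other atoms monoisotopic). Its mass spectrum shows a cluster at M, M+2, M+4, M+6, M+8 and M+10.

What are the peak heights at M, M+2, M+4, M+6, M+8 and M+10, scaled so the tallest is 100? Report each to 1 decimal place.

0.6 : 7.3 : 35.0 : 83.7 : 100.0 : 47.8

Expanding (0.295 + 0.705)^5:
P(M) = 0.295^5 = 0.002234
P(M+2) = 5 × 0.295^4 × 0.705^1 = 0.026696
P(M+4) = 10 × 0.295^3 × 0.705^2 = 0.127598
P(M+6) = 10 × 0.295^2 × 0.705^3 = 0.304938
P(M+8) = 5 × 0.295^1 × 0.705^4 = 0.364375
P(M+10) = 0.705^5 = 0.174159
The M+8 peak is largest (0.364375); scaling to 100 gives 0.6 : 7.3 : 35.0 : 83.7 : 100.0 : 47.8.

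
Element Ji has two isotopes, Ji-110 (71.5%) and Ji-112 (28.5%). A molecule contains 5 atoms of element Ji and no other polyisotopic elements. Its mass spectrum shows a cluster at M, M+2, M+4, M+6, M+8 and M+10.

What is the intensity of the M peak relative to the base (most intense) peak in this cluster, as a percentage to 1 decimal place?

50.2%

(0.715 + 0.285)^5 gives M 0.1869, M+2 0.3724, M+4 0.2969, M+6 0.1183, M+8 0.0236, M+10 0.0019; the largest is M+2.
P(M+2) = C(5,1) × 0.715^4 × 0.285^1 = 5 × 0.261351 × 0.2850 = 0.372425 (base)
P(M) = C(5,0) × 0.715^5 × 0.285^0 = 1 × 0.18686597 × 1.0000 = 0.186866
Relative intensity = 0.186866 / 0.372425 × 100 = 50.2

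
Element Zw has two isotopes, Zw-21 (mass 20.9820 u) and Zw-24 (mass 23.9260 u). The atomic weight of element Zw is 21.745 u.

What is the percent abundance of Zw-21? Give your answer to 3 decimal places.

Let x be the fractional abundance of Zw-21; then Zw-24 has abundance 1 − x.
20.9820·x + 23.9260·(1 − x) = 21.745
(20.9820 − 23.9260)·x = 21.745 − 23.9260
x = -2.1810 / -2.9440 = 0.74083 → 74.083% Zw-21, 25.917% Zw-24.

74.083%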